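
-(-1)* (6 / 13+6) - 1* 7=-7 / 13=-0.54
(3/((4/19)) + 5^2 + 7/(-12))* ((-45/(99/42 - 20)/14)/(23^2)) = 1740/130663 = 0.01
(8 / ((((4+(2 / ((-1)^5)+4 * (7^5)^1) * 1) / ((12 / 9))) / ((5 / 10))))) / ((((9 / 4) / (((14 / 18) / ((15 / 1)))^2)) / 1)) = 1568 / 16541101125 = 0.00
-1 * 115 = -115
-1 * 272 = -272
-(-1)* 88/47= 88/47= 1.87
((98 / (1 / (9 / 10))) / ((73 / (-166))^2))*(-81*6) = -5905967256 / 26645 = -221653.87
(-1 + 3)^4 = 16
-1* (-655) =655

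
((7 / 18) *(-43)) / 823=-301 / 14814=-0.02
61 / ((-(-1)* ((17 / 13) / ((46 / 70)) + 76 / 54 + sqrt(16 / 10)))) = 67532542155 / 3239815013 -7951146138* sqrt(10) / 3239815013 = 13.08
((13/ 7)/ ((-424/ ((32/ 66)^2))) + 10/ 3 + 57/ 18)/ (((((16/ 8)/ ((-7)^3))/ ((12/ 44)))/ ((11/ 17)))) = -257319335/ 1308252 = -196.69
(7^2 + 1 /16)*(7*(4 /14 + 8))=22765 /8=2845.62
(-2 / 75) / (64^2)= -1 / 153600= -0.00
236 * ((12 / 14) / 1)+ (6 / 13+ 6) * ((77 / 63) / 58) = 202.42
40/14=20/7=2.86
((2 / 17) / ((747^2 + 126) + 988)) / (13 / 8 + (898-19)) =16 / 66963366095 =0.00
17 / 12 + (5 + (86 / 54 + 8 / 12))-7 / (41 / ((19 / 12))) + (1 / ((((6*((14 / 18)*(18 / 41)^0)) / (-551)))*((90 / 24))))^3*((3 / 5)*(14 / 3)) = -2962651916887 / 33901875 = -87389.03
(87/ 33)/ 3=29/ 33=0.88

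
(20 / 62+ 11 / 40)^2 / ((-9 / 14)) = -427063 / 768800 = -0.56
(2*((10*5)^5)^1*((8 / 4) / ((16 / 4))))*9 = 2812500000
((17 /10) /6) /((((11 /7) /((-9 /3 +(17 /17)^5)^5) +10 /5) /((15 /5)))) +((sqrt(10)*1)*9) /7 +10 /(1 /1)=9*sqrt(10) /7 +22802 /2185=14.50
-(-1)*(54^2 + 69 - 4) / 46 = 2981 / 46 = 64.80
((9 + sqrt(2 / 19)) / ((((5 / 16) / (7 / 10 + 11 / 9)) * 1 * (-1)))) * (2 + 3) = -1384 / 5-1384 * sqrt(38) / 855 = -286.78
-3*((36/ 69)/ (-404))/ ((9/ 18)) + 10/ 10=2341/ 2323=1.01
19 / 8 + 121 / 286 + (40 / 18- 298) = -274229 / 936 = -292.98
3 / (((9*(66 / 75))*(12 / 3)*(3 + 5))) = 25 / 2112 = 0.01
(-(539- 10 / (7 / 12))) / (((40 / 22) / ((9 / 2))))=-361647 / 280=-1291.60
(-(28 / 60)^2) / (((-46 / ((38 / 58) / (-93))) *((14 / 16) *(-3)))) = 532 / 41870925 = 0.00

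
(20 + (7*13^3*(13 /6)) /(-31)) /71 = -196207 /13206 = -14.86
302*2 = 604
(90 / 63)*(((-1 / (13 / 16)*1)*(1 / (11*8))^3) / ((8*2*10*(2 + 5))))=-1 / 434097664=-0.00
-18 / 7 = -2.57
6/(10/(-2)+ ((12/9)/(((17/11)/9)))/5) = -510/293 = -1.74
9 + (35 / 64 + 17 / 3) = 2921 / 192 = 15.21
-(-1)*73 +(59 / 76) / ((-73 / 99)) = 399163 / 5548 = 71.95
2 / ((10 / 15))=3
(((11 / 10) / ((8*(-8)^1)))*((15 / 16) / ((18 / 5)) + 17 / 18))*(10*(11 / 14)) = -41987 / 258048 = -0.16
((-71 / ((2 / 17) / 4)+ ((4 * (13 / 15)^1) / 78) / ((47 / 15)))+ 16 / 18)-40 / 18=-113520 / 47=-2415.32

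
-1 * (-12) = 12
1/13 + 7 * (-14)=-1273/13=-97.92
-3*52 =-156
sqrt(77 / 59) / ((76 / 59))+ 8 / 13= 8 / 13+ sqrt(4543) / 76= 1.50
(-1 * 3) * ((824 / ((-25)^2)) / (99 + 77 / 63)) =-11124 / 281875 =-0.04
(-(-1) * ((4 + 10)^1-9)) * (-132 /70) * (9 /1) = -594 /7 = -84.86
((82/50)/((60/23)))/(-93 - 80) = -943/259500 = -0.00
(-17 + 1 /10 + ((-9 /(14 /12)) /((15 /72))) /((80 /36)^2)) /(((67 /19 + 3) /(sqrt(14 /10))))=-811243* sqrt(35) /1085000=-4.42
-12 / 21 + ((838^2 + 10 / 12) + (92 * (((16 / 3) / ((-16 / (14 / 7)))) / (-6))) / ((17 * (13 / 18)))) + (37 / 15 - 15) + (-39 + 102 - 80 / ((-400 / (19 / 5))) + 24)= 54324476841 / 77350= 702320.32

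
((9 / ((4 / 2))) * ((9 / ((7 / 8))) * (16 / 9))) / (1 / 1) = 82.29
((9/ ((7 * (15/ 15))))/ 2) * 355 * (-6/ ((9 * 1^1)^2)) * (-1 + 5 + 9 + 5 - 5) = -4615/ 21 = -219.76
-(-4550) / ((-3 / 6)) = -9100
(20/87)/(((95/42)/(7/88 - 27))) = -2.74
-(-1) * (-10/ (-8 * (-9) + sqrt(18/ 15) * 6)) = -50/ 357 + 5 * sqrt(30)/ 2142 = -0.13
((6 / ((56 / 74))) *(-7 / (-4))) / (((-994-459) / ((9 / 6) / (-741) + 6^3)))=-11844033 / 5742256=-2.06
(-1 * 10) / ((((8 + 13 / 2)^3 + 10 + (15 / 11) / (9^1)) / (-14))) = 36960 / 807517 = 0.05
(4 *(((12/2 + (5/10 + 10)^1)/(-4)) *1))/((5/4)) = -66/5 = -13.20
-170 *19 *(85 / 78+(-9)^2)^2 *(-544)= 18009781105520 / 1521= 11840750233.74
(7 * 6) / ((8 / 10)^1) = 105 / 2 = 52.50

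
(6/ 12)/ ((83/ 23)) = 23/ 166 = 0.14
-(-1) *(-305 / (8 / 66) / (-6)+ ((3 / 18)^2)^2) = 543511 / 1296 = 419.38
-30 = -30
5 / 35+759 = 5314 / 7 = 759.14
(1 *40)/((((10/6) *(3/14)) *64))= 7/4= 1.75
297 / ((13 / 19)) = 5643 / 13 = 434.08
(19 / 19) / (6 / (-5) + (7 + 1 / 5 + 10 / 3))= 3 / 28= 0.11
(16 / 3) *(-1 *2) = -32 / 3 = -10.67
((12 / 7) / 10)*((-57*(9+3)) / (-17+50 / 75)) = 12312 / 1715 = 7.18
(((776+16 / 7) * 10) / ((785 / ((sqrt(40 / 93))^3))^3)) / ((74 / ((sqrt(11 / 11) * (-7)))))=-371916800 * sqrt(930) / 332042877899376471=-0.00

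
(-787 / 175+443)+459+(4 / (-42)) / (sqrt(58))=157063 / 175 - sqrt(58) / 609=897.49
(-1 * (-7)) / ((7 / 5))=5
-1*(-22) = 22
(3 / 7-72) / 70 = -501 / 490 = -1.02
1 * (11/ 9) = 11/ 9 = 1.22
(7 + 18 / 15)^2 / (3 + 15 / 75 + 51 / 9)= 5043 / 665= 7.58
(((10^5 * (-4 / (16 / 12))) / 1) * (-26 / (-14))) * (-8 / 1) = 4457142.86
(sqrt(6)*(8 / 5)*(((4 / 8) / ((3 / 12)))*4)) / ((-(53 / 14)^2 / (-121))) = 1517824*sqrt(6) / 14045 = 264.71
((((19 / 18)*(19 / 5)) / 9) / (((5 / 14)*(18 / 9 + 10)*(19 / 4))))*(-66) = -2926 / 2025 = -1.44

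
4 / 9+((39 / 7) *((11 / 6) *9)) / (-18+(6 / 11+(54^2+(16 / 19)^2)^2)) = 682953334098565 / 1536607641395232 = 0.44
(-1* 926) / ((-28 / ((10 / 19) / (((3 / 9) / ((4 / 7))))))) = 27780 / 931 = 29.84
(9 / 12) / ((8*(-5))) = -3 / 160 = -0.02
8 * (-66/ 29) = -528/ 29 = -18.21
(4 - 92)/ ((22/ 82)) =-328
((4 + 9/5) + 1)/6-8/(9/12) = -143/15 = -9.53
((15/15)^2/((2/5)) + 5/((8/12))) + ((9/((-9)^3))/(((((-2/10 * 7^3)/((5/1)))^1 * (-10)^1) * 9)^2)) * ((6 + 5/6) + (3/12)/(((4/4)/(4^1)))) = 185254820185/18525482136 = 10.00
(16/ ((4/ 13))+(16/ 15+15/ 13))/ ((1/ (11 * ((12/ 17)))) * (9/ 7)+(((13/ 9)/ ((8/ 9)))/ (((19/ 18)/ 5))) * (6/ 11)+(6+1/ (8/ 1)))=123746392/ 23939175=5.17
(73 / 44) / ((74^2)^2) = 73 / 1319409344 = 0.00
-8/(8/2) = -2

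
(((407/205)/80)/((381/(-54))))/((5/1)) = -3663/5207000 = -0.00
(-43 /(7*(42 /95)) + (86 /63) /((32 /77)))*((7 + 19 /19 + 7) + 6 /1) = -74863 /336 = -222.81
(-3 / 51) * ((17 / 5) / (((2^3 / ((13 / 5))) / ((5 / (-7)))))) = 13 / 280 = 0.05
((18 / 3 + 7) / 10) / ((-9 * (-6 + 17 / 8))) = 52 / 1395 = 0.04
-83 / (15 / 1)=-83 / 15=-5.53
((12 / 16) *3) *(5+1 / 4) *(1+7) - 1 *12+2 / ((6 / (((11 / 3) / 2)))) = 748 / 9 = 83.11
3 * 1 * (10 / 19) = 30 / 19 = 1.58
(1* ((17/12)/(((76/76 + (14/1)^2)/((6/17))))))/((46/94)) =47/9062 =0.01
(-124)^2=15376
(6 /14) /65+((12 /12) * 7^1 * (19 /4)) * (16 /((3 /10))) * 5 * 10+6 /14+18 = 121055164 /1365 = 88685.10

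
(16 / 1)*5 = 80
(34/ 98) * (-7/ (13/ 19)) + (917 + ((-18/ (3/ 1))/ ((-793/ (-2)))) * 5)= 5070144/ 5551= 913.37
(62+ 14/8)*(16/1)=1020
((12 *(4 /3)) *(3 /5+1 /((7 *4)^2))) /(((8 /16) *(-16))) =-2357 /1960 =-1.20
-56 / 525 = -0.11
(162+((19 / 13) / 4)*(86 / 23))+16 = 179.37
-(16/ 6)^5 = -32768/ 243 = -134.85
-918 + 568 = -350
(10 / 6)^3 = 125 / 27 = 4.63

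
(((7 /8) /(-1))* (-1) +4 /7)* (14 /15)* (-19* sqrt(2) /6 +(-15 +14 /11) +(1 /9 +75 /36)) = -13701 /880 - 171* sqrt(2) /40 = -21.62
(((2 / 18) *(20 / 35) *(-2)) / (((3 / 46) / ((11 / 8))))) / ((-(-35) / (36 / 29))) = -2024 / 21315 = -0.09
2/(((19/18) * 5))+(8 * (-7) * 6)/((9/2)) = -21172/285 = -74.29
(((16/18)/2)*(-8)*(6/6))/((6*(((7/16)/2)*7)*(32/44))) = -704/1323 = -0.53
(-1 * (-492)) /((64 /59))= 7257 /16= 453.56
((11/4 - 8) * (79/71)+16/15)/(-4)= 20341/17040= 1.19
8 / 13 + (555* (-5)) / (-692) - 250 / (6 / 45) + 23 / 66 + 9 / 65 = -2775548891 / 1484340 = -1869.89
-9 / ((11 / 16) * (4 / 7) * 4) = -63 / 11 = -5.73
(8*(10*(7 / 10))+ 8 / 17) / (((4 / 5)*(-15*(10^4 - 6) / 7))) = -280 / 84949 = -0.00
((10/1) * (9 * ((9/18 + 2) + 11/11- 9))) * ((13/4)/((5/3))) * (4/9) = -429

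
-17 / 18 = -0.94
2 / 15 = 0.13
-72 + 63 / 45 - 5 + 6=-348 / 5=-69.60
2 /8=1 /4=0.25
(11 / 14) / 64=11 / 896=0.01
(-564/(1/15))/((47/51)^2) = -468180/47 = -9961.28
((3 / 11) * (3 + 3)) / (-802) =-9 / 4411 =-0.00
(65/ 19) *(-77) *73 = -365365/ 19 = -19229.74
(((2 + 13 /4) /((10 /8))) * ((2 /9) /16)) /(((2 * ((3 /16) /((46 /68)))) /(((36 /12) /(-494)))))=-161 /251940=-0.00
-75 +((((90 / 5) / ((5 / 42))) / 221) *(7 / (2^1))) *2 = -77583 / 1105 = -70.21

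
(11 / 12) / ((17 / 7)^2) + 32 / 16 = 7475 / 3468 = 2.16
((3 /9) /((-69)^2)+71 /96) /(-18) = -338063 /8227008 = -0.04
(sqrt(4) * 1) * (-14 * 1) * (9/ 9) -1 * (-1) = -27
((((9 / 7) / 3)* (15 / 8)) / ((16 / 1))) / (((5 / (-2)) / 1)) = -9 / 448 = -0.02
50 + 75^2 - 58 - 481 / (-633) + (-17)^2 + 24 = 5930.76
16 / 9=1.78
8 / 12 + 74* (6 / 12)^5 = 143 / 48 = 2.98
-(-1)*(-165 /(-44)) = 15 /4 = 3.75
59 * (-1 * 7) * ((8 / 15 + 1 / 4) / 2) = -19411 / 120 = -161.76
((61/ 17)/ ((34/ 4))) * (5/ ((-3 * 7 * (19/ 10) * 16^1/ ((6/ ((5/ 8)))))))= -1220/ 38437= -0.03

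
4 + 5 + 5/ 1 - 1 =13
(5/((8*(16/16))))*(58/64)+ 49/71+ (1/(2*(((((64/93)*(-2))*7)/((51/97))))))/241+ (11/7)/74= 1.28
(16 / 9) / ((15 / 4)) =64 / 135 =0.47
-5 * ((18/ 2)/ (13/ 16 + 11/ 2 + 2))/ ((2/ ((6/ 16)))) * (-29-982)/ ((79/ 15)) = 2047275/ 10507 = 194.85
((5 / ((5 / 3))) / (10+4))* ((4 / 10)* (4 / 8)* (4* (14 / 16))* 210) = 63 / 2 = 31.50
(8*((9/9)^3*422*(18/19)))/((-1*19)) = -60768/361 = -168.33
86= 86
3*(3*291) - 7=2612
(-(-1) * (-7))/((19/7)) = -49/19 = -2.58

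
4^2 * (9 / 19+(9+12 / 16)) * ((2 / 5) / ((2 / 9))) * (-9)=-251748 / 95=-2649.98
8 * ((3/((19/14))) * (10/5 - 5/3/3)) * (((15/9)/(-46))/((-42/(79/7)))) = 20540/82593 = 0.25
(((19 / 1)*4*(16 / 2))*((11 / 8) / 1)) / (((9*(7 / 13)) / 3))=10868 / 21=517.52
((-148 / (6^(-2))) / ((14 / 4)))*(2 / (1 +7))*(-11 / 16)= 3663 / 14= 261.64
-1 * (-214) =214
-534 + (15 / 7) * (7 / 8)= -4257 / 8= -532.12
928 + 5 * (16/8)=938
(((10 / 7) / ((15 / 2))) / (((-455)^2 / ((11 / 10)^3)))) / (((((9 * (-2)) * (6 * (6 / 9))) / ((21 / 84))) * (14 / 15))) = -1331 / 292153680000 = -0.00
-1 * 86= -86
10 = 10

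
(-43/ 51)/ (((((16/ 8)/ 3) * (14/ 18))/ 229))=-88623/ 238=-372.37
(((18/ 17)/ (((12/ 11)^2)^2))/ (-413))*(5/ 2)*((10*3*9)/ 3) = -366025/ 898688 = -0.41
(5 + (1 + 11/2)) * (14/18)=161/18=8.94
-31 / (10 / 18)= -279 / 5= -55.80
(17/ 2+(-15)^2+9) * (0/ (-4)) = 0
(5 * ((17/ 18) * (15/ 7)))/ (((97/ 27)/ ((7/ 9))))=425/ 194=2.19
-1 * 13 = -13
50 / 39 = 1.28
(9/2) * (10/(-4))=-11.25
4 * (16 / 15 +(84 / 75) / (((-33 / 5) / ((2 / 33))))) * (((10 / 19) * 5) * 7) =1610560 / 20691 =77.84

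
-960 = -960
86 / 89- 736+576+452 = 26074 / 89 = 292.97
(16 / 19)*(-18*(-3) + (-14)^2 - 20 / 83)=331680 / 1577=210.32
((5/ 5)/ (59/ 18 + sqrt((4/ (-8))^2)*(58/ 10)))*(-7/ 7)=-45/ 278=-0.16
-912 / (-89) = 912 / 89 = 10.25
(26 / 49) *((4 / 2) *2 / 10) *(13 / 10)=338 / 1225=0.28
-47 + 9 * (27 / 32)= -1261 / 32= -39.41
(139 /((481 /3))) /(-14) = -417 /6734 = -0.06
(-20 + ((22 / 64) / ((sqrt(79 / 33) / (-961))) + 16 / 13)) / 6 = -10571*sqrt(2607) / 15168 -122 / 39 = -38.71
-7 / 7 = -1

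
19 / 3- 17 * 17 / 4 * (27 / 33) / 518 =425245 / 68376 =6.22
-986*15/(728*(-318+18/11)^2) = -2057/10133760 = -0.00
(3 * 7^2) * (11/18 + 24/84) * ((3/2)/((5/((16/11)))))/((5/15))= 9492/55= 172.58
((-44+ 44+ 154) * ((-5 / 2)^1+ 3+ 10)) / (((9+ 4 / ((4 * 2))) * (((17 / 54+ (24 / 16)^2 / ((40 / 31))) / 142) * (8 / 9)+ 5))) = 2231848080 / 65730367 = 33.95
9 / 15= 3 / 5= 0.60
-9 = -9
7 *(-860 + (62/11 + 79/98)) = -920135/154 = -5974.90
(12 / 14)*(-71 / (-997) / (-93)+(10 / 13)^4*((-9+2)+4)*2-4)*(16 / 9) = -517059384160 / 55612294101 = -9.30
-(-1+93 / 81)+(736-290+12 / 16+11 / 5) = 242353 / 540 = 448.80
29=29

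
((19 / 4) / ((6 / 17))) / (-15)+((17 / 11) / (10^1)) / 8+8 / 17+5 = 618359 / 134640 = 4.59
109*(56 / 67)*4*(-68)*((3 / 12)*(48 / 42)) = -474368 / 67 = -7080.12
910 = 910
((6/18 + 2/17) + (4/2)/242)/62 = 1417/191301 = 0.01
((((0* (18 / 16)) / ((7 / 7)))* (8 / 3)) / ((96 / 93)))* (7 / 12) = 0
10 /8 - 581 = -2319 /4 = -579.75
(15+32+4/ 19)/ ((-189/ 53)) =-15847/ 1197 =-13.24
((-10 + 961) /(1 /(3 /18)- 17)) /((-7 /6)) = 5706 /77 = 74.10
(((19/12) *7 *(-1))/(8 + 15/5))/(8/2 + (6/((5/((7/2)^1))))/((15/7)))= -3325/19668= -0.17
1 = 1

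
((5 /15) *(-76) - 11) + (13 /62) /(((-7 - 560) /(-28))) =-91207 /2511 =-36.32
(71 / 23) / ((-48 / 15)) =-355 / 368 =-0.96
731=731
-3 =-3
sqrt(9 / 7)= 3 * sqrt(7) / 7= 1.13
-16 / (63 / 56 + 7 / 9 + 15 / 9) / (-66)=192 / 2827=0.07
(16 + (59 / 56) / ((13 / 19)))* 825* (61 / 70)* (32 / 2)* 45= 5783399325 / 637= 9079119.82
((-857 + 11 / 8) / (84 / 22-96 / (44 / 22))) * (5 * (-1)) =-376475 / 3888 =-96.83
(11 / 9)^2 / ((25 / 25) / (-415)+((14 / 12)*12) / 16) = 401720 / 234657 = 1.71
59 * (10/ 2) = 295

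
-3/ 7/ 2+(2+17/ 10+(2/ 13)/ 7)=228/ 65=3.51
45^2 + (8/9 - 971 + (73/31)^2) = 9171695/8649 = 1060.43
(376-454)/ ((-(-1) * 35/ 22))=-1716/ 35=-49.03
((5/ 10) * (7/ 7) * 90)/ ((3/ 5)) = 75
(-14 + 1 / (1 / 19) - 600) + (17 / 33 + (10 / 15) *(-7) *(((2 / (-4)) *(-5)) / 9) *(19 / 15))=-531149 / 891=-596.13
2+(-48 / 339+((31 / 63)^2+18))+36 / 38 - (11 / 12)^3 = 11058868229 / 545372352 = 20.28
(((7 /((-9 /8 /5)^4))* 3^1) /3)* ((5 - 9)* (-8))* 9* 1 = 786611.80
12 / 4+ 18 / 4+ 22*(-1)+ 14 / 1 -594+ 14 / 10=-5931 / 10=-593.10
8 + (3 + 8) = 19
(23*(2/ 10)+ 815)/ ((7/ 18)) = 2107.54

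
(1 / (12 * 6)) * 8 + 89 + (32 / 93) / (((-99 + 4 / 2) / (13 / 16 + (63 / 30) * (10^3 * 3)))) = 1806736 / 27063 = 66.76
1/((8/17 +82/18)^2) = 23409/591361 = 0.04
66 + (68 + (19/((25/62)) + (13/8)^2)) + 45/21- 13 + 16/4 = 1981319/11200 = 176.90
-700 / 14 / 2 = -25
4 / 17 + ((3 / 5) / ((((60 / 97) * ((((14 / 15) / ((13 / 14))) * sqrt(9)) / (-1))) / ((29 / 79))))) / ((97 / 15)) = 228517 / 1052912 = 0.22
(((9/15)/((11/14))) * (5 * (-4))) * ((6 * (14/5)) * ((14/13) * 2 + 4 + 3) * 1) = -1679328/715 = -2348.71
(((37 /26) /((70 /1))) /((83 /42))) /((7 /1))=111 /75530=0.00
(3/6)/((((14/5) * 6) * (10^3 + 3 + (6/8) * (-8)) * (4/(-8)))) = -5/83748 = -0.00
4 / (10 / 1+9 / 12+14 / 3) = 48 / 185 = 0.26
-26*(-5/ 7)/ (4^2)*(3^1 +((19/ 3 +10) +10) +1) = 845/ 24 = 35.21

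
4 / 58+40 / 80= 33 / 58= 0.57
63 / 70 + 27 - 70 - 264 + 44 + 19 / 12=-15631 / 60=-260.52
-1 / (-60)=1 / 60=0.02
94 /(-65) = -94 /65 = -1.45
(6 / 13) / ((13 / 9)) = 54 / 169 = 0.32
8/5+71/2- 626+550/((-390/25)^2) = -4461397/7605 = -586.64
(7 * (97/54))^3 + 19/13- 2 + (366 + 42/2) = 4860708043/2047032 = 2374.51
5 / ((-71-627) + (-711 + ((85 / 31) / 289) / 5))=-2635 / 742542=-0.00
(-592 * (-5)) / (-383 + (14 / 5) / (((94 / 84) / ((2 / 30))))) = -3478000 / 449829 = -7.73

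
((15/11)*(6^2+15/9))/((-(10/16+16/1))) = -4520/1463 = -3.09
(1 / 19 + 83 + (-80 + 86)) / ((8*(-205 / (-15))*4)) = 1269 / 6232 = 0.20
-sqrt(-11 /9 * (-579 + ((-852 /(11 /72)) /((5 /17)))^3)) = -sqrt(5670652601206176585) /825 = -2886440.25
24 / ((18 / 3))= 4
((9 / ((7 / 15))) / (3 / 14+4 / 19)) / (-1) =-5130 / 113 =-45.40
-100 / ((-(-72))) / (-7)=25 / 126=0.20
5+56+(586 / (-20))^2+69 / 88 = 2024603 / 2200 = 920.27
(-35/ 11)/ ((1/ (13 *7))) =-3185/ 11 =-289.55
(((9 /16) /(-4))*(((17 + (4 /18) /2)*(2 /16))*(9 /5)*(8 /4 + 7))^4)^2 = 4308746025118042258524081 /104857600000000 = 41091404200.73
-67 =-67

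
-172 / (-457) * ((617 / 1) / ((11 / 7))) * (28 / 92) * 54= 280804104 / 115621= 2428.66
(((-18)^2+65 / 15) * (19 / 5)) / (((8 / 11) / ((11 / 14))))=452903 / 336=1347.93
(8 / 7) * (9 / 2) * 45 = 231.43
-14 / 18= -7 / 9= -0.78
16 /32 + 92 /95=279 /190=1.47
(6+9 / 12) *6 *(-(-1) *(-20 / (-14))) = 405 / 7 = 57.86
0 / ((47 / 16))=0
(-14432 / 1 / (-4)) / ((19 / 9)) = 1709.05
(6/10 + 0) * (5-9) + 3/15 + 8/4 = -1/5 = -0.20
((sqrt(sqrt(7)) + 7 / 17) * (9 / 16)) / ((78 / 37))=777 / 7072 + 111 * 7^(1 / 4) / 416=0.54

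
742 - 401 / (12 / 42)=-1323 / 2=-661.50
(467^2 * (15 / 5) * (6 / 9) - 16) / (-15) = -436162 / 15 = -29077.47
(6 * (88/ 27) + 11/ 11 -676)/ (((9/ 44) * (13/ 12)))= -1038224/ 351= -2957.90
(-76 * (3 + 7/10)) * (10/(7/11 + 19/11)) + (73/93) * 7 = -1431695/1209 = -1184.20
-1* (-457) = 457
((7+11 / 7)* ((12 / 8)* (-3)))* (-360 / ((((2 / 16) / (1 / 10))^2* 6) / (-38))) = -393984 / 7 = -56283.43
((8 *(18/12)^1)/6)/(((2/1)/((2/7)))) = 2/7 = 0.29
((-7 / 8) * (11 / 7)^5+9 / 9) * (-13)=1843959 / 19208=96.00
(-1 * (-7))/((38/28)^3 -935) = -19208/2558781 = -0.01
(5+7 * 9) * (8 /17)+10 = 42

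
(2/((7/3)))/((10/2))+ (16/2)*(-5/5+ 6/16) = -4.83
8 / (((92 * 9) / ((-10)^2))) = 200 / 207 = 0.97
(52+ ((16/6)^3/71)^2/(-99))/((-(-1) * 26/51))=160803564638/1576527381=102.00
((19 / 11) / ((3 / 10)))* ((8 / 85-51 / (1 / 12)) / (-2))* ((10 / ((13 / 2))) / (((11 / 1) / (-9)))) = -59293680 / 26741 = -2217.33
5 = 5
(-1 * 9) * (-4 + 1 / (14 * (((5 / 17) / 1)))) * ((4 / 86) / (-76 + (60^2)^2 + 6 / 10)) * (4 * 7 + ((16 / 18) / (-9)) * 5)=585964 / 175542178707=0.00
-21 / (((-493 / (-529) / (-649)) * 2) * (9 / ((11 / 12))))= 26435717 / 35496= 744.75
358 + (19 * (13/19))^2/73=360.32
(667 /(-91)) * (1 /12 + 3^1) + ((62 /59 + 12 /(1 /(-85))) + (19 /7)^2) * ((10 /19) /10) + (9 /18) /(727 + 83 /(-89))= -75.84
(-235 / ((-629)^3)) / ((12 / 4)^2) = 235 / 2239723701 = 0.00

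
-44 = -44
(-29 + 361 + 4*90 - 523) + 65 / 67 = 11388 / 67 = 169.97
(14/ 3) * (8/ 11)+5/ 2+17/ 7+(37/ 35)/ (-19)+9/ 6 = 214334/ 21945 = 9.77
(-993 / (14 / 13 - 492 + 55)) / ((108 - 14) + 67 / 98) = 421694 / 17528031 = 0.02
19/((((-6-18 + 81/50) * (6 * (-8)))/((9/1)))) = 475/2984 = 0.16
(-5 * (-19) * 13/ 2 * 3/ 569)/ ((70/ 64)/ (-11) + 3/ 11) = 18.79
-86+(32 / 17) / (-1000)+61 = -25.00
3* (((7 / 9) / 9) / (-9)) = -0.03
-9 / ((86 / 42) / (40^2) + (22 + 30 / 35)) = -302400 / 768043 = -0.39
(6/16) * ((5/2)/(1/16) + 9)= 147/8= 18.38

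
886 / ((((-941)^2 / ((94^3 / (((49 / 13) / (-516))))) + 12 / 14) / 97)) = 3351815545810368 / 33125624849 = 101184.98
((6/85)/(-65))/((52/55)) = -33/28730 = -0.00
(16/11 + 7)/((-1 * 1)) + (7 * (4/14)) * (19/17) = -6.22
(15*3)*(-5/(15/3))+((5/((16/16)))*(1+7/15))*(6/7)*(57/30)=-1157/35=-33.06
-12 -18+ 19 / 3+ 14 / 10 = -334 / 15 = -22.27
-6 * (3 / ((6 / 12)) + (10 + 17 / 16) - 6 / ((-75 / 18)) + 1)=-23403 / 200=-117.02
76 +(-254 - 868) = -1046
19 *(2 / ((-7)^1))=-38 / 7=-5.43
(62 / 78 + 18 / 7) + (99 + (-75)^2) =1563571 / 273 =5727.37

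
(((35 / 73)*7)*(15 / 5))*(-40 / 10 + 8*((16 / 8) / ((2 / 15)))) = 85260 / 73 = 1167.95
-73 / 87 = -0.84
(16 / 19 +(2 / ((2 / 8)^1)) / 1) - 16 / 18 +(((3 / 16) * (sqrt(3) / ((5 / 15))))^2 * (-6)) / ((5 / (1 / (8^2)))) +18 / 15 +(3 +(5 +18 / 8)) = 135778573 / 7004160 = 19.39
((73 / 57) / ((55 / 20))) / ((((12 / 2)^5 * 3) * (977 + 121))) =73 / 4015017072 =0.00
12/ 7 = 1.71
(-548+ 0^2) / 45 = -548 / 45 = -12.18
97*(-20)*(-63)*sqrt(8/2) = 244440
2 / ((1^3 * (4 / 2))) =1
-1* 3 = -3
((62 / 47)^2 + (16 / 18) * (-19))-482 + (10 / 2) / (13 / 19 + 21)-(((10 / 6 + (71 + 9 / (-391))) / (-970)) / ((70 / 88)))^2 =-406595475040049979257 / 818219701738457500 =-496.93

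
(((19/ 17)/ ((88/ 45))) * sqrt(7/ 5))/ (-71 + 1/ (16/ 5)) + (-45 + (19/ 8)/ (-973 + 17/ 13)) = -4547767/ 101056 - 114 * sqrt(35)/ 70499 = -45.01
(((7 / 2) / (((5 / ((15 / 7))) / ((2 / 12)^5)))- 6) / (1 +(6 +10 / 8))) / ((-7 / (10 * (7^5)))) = 373391515 / 21384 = 17461.26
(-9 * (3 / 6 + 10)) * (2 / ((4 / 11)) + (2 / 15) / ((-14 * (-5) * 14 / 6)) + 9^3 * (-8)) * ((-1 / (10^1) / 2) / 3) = -128474307 / 14000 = -9176.74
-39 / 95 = -0.41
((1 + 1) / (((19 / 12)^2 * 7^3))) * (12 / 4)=864 / 123823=0.01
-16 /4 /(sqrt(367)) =-4*sqrt(367) /367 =-0.21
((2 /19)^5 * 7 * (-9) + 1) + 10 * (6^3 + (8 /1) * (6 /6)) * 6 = 13441.00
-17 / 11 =-1.55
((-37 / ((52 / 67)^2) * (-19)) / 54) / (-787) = -3155767 / 114914592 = -0.03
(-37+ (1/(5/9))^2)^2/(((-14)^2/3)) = 534252/30625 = 17.44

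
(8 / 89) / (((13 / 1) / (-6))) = -48 / 1157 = -0.04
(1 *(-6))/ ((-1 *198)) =1/ 33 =0.03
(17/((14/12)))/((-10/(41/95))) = -2091/3325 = -0.63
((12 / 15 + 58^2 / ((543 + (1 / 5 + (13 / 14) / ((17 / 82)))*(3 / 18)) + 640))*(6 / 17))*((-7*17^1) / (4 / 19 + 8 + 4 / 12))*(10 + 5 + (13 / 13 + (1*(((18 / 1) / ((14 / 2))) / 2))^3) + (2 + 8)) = -247451261024 / 491458485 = -503.50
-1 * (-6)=6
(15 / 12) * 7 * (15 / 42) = 25 / 8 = 3.12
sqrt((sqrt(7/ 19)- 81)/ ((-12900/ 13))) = sqrt(49037157- 31863 * sqrt(133))/ 24510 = 0.28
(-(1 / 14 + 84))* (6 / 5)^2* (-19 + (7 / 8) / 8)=12806937 / 5600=2286.95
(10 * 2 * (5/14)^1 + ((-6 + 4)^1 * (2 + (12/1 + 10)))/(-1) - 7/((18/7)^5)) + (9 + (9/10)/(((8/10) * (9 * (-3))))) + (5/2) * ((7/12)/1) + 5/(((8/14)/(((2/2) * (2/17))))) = 66.53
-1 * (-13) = 13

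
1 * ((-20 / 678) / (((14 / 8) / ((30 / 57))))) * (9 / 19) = -1200 / 285551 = -0.00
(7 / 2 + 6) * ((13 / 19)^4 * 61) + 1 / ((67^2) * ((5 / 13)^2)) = 195523070067 / 1539502550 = 127.00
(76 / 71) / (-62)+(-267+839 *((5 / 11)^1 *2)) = 12001635 / 24211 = 495.71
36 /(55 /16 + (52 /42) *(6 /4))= 4032 /593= 6.80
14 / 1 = 14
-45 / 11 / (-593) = 45 / 6523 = 0.01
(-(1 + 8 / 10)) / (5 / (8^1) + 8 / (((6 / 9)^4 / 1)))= -72 / 1645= -0.04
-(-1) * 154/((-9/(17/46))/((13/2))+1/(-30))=-1021020/25061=-40.74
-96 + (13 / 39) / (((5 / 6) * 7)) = -3358 / 35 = -95.94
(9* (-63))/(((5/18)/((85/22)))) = -86751/11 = -7886.45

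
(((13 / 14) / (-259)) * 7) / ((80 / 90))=-117 / 4144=-0.03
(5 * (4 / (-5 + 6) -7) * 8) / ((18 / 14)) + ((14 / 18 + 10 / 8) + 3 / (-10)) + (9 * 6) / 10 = -15517 / 180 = -86.21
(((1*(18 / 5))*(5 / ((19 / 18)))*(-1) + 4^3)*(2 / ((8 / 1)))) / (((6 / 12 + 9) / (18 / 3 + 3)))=4014 / 361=11.12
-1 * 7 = -7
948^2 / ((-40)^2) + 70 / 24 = 564.61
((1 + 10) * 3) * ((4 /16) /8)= 33 /32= 1.03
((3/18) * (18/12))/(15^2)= 0.00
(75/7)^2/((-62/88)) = -247500/1519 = -162.94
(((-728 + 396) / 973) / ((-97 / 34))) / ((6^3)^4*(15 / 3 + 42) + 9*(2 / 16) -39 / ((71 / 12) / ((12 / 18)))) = 6411584 / 5484610272812345619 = 0.00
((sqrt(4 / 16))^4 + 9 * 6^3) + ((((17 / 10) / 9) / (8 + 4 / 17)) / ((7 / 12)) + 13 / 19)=2172714953 / 1117200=1944.79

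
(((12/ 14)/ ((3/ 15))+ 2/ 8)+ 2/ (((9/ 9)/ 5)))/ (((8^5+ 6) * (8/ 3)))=1221/ 7341376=0.00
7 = 7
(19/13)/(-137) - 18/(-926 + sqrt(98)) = 63 * sqrt(2)/428689 + 6697763/763495109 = 0.01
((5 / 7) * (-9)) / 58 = -45 / 406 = -0.11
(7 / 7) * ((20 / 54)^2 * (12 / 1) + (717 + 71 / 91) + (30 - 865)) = -2555681 / 22113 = -115.57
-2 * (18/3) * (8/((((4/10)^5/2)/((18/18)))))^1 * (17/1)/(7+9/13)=-82875/2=-41437.50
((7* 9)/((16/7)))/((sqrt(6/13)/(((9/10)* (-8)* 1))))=-292.11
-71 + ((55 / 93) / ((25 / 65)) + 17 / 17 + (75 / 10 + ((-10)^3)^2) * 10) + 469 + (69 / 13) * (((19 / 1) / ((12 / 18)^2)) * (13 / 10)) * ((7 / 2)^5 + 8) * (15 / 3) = 256814670941 / 23808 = 10786906.54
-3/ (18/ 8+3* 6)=-4/ 27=-0.15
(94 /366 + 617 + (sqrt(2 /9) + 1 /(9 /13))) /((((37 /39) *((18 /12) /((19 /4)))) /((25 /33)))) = 6175 *sqrt(2) /7326 + 2097443725 /1340658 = 1565.68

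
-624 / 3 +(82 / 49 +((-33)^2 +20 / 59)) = 2552789 / 2891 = 883.01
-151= -151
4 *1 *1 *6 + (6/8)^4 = 24.32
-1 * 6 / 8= -3 / 4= -0.75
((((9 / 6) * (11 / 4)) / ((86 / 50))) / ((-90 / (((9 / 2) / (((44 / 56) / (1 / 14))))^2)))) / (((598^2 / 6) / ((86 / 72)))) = -45 / 503506432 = -0.00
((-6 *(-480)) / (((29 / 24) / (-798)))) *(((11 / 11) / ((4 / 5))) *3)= -206841600 / 29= -7132468.97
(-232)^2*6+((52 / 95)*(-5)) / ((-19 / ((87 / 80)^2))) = 322944.17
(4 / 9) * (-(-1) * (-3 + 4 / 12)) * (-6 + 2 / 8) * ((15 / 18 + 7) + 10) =9844 / 81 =121.53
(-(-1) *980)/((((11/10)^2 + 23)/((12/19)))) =392000/15333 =25.57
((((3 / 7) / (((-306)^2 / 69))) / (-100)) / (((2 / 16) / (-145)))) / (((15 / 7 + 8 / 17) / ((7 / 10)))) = 4669 / 4758300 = 0.00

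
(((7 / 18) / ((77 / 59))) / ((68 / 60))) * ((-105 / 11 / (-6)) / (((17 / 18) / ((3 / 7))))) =13275 / 69938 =0.19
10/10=1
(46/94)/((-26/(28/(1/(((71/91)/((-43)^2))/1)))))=-3266/14686607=-0.00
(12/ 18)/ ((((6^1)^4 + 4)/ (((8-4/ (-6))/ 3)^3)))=676/ 54675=0.01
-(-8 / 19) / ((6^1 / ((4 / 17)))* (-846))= -8 / 409887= -0.00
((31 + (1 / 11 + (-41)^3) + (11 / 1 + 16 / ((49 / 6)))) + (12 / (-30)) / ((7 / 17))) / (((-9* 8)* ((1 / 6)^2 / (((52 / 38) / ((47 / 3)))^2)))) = 564674285916 / 2149125055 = 262.75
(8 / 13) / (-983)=-8 / 12779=-0.00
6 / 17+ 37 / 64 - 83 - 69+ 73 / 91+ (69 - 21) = -10125225 / 99008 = -102.27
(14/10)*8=56/5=11.20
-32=-32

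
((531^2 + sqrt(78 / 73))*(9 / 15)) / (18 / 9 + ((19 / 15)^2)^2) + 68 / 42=30375*sqrt(5694) / 16904683 + 179863746289 / 4862991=36986.37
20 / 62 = 10 / 31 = 0.32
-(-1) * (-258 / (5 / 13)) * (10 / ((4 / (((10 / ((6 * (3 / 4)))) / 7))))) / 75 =-7.10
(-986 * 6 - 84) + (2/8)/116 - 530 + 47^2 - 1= -2005407/464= -4322.00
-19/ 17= -1.12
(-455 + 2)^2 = 205209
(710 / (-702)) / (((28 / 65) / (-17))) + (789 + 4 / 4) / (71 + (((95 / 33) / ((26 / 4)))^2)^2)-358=-558385078186246583 / 1819049836477356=-306.97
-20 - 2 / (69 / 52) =-1484 / 69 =-21.51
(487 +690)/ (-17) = -1177/ 17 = -69.24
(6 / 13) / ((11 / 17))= 102 / 143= 0.71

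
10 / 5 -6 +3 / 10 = -37 / 10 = -3.70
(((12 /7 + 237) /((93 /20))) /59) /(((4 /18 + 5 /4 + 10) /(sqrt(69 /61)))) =401040*sqrt(4209) /322545979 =0.08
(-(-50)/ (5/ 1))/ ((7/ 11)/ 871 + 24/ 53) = 1015586/ 46063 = 22.05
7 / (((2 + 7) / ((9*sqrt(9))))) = 21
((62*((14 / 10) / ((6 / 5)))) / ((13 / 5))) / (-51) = -1085 / 1989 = -0.55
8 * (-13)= -104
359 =359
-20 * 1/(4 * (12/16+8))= -4/7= -0.57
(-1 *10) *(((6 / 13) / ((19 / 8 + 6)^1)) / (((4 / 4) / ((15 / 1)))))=-7200 / 871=-8.27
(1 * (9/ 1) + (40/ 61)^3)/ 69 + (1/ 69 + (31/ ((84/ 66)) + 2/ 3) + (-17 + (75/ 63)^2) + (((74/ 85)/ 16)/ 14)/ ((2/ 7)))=2614771684097/ 272268249120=9.60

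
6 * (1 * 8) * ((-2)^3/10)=-192/5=-38.40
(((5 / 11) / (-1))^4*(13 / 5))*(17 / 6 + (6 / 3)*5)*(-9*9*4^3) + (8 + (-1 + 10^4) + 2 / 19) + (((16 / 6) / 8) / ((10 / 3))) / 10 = 6633793789 / 2528900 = 2623.19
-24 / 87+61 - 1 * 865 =-23324 / 29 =-804.28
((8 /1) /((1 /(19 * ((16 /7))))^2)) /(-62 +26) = -184832 /441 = -419.12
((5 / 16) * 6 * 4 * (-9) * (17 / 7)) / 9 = -255 / 14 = -18.21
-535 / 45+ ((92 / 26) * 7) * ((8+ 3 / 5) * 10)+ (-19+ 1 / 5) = 1228187 / 585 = 2099.46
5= 5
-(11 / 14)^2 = -121 / 196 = -0.62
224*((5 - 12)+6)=-224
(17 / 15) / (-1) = -17 / 15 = -1.13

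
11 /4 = 2.75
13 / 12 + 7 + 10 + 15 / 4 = 131 / 6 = 21.83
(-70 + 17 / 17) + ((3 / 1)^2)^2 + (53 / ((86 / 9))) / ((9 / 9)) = 1509 / 86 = 17.55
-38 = -38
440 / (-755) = -88 / 151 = -0.58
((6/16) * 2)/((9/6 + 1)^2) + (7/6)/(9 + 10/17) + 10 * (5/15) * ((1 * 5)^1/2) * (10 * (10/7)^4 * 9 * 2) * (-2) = -733485812491/58704450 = -12494.55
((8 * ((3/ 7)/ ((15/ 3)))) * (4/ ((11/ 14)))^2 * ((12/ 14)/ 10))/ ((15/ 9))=13824/ 15125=0.91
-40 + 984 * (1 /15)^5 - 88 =-32399672 /253125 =-128.00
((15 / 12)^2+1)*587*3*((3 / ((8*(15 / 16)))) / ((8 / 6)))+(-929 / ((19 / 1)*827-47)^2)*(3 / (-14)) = 31009695810403 / 22906198560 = 1353.77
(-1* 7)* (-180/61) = 1260/61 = 20.66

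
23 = 23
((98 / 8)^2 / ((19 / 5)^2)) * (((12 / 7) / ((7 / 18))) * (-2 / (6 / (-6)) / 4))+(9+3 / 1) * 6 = 137043 / 1444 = 94.91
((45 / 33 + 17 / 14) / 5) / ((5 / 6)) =1191 / 1925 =0.62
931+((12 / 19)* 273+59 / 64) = 1342881 / 1216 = 1104.34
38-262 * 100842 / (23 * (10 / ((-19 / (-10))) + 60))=-125226929 / 7130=-17563.38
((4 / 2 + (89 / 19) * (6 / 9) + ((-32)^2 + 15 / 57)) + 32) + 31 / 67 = 4055200 / 3819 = 1061.85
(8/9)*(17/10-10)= -332/45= -7.38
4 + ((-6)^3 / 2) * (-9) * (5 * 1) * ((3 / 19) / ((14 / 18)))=990.62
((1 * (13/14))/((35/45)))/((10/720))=4212/49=85.96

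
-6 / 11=-0.55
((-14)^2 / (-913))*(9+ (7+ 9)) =-5.37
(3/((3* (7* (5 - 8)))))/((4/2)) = -1/42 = -0.02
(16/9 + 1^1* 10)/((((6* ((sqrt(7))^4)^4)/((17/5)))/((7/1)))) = 901/111178305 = 0.00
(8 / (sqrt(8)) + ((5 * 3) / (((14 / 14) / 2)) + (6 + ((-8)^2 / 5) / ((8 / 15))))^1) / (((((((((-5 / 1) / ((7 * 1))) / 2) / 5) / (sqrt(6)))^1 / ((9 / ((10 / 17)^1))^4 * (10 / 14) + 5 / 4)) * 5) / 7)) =3835991467 * sqrt(6) * (-30 - sqrt(2)) / 2500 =-118069966.72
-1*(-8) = 8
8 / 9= 0.89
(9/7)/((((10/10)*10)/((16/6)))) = 12/35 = 0.34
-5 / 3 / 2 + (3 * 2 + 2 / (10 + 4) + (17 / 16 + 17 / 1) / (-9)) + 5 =8369 / 1008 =8.30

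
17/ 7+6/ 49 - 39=-1786/ 49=-36.45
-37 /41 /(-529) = 37 /21689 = 0.00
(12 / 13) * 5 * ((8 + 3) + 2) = 60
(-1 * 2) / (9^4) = -2 / 6561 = -0.00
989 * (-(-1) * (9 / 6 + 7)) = 16813 / 2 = 8406.50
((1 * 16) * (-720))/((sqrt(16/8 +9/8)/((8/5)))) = -10426.71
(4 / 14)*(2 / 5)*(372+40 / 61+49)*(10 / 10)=102884 / 2135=48.19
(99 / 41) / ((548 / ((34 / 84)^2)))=3179 / 4403728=0.00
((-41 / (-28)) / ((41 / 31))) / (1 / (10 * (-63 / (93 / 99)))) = -1485 / 2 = -742.50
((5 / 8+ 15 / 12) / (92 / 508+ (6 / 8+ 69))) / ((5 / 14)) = 381 / 5075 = 0.08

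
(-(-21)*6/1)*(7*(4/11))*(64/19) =225792/209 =1080.34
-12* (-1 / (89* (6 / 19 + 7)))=228 / 12371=0.02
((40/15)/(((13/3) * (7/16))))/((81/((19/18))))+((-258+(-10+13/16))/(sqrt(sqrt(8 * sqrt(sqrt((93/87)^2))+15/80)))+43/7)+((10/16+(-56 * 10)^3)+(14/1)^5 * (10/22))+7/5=-175371683.03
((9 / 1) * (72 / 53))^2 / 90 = 23328 / 14045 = 1.66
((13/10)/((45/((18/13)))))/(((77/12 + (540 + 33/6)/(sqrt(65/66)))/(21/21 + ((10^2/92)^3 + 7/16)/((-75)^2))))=-33226076793/39096473717337500 + 1195043399379 * sqrt(4290)/1075153027226781250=0.00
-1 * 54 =-54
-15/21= -5/7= -0.71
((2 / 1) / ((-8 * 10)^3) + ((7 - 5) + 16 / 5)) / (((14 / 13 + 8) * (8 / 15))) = 1.07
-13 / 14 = -0.93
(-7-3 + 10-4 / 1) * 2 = -8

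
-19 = -19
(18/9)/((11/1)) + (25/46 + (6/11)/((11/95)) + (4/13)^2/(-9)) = 45931841/8465886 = 5.43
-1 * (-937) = 937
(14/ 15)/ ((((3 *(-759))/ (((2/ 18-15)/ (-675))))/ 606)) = -378952/ 69163875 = -0.01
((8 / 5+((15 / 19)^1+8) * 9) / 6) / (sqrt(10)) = 7667 * sqrt(10) / 5700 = 4.25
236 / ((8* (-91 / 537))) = -31683 / 182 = -174.08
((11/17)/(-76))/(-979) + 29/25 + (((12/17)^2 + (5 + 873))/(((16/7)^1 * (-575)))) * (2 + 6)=-4706638457/1124007700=-4.19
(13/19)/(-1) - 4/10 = -1.08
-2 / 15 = -0.13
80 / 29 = 2.76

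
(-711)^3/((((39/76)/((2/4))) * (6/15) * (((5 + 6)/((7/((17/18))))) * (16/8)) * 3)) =-239017911615/2431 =-98320819.26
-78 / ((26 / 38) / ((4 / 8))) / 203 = -57 / 203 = -0.28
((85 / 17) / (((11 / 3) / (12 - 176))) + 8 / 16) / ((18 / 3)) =-4909 / 132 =-37.19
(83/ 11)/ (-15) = -83/ 165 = -0.50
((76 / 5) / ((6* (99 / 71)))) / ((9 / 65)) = 35074 / 2673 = 13.12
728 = 728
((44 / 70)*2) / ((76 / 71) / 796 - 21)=-310838 / 5192075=-0.06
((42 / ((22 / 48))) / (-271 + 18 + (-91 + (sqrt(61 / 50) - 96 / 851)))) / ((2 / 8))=-50240098944000 / 47164910141129 - 14599892160 * sqrt(122) / 47164910141129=-1.07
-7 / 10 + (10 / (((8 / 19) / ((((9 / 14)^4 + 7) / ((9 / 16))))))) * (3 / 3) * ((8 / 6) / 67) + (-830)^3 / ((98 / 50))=-12670942635454513 / 43434090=-291728055.90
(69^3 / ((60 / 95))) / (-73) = -2080557 / 292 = -7125.20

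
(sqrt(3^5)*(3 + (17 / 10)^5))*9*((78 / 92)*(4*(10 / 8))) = 5433028263*sqrt(3) / 920000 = 10228.57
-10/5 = -2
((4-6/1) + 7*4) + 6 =32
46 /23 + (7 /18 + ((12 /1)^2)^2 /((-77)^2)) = 628195 /106722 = 5.89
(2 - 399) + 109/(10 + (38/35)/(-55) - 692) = -521426361/1312888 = -397.16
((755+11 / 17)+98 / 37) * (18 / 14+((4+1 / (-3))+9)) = 139751624 / 13209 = 10580.03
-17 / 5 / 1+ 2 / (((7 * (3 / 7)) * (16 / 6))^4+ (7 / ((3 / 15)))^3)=-798497 / 234855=-3.40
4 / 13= 0.31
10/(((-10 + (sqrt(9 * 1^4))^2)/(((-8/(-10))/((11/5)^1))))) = -40/11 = -3.64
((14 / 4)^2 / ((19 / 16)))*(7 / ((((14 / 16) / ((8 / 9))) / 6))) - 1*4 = 24860 / 57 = 436.14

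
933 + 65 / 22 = 20591 / 22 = 935.95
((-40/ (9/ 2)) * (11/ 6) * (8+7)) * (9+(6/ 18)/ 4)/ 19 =-59950/ 513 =-116.86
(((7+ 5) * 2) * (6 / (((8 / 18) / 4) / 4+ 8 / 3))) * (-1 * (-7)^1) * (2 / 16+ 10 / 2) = 185976 / 97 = 1917.28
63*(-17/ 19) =-1071/ 19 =-56.37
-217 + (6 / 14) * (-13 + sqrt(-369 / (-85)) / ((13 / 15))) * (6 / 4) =-3155 / 14 + 81 * sqrt(3485) / 3094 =-223.81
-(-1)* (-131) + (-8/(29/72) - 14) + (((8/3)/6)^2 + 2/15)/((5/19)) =-9607691/58725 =-163.60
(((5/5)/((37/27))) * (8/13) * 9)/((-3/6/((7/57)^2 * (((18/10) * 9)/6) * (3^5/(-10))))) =34720812/4341025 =8.00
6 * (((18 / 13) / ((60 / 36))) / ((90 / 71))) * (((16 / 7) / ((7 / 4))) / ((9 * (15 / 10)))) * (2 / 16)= 2272 / 47775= 0.05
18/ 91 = 0.20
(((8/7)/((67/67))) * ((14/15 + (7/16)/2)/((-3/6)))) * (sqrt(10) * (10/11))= -79 * sqrt(10)/33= -7.57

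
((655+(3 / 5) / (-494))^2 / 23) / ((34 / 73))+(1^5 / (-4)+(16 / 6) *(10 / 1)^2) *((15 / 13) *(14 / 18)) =1729916956667963 / 42938134200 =40288.59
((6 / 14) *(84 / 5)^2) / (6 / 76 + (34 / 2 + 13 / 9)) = 147744 / 22625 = 6.53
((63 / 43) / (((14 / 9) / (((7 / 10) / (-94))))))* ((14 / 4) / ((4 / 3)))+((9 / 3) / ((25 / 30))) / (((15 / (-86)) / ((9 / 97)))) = -606448431 / 313659200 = -1.93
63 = 63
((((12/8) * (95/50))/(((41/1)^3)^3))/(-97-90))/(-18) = 19/7346450607800484840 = 0.00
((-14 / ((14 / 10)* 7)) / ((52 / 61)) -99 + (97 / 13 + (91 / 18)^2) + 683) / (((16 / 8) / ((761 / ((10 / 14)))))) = 1062052361 / 3240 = 327793.94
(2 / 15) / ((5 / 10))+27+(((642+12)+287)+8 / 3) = 14564 / 15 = 970.93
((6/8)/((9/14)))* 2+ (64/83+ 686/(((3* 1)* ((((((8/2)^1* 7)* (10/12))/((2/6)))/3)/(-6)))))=-69341/1245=-55.70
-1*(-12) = 12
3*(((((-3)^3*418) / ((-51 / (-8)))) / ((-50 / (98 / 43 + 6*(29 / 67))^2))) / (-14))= -4454500773888 / 24692978975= -180.40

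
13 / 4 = 3.25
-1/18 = -0.06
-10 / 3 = -3.33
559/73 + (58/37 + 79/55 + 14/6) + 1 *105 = 117.99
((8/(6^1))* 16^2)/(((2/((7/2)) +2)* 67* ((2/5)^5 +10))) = 5600000/28294569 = 0.20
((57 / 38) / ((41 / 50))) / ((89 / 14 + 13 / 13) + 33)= 210 / 4633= 0.05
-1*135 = -135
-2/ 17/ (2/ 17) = -1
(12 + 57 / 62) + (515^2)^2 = 4361346639551 / 62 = 70344300637.92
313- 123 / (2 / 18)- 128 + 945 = 23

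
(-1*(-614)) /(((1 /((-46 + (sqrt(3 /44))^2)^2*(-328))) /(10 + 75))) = -4369923003695 /121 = -36115066146.24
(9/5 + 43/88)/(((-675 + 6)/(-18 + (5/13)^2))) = 3038119/49746840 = 0.06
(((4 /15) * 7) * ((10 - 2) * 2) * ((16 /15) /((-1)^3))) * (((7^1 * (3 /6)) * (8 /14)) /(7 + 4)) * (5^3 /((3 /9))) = -71680 /33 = -2172.12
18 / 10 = 9 / 5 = 1.80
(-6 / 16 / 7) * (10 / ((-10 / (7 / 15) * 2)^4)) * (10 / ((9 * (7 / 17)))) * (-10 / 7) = 119 / 194400000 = 0.00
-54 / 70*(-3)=81 / 35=2.31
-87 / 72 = -29 / 24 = -1.21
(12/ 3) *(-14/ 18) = -28/ 9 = -3.11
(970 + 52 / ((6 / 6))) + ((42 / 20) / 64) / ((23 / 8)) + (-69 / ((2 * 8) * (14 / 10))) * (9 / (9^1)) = 1640479 / 1610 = 1018.93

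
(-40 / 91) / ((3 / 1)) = -40 / 273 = -0.15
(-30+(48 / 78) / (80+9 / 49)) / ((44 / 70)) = -26808565 / 561847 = -47.72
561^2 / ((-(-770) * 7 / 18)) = 257499 / 245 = 1051.02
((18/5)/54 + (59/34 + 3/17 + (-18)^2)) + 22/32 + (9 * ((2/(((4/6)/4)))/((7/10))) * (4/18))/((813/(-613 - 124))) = 2287759109/7739760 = 295.59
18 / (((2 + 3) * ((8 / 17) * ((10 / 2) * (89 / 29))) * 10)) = 4437 / 89000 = 0.05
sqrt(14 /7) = sqrt(2) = 1.41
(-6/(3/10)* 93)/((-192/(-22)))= -1705/8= -213.12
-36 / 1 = -36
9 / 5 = 1.80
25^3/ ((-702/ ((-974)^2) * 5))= -1482306250/ 351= -4223094.73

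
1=1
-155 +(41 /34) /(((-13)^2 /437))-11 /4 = -1777029 /11492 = -154.63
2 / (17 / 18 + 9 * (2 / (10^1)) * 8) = 180 / 1381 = 0.13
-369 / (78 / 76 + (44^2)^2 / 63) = -21546 / 3473905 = -0.01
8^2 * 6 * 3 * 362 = 417024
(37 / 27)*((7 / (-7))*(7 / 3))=-259 / 81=-3.20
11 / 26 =0.42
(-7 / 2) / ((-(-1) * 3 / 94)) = -109.67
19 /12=1.58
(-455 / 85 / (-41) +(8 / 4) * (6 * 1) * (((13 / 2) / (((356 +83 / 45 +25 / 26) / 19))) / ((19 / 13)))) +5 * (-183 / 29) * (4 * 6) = -6400466935303 / 8485478039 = -754.28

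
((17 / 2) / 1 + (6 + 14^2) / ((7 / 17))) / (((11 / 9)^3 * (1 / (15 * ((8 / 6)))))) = 50935230 / 9317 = 5466.91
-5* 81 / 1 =-405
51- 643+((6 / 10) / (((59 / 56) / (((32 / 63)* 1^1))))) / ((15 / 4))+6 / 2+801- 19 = 2563099 / 13275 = 193.08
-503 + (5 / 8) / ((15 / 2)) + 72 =-5171 / 12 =-430.92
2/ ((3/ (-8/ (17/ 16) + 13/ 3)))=-326/ 153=-2.13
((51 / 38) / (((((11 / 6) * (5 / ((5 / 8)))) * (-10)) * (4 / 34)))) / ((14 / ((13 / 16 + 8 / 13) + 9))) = -5641569 / 97377280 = -0.06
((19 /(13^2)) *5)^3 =857375 /4826809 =0.18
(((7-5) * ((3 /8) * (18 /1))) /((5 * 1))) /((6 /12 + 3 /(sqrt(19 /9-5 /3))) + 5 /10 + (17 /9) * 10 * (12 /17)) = 0.14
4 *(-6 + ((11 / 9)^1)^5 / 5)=-6441676 / 295245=-21.82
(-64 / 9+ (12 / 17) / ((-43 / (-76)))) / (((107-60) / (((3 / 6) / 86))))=-9644 / 13296159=-0.00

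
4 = 4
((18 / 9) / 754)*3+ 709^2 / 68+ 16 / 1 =189921117 / 25636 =7408.38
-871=-871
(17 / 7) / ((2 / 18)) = 153 / 7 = 21.86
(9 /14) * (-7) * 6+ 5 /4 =-103 /4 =-25.75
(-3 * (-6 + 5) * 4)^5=248832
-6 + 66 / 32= -63 / 16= -3.94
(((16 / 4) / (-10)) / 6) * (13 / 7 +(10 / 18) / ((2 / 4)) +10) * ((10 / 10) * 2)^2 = -3.46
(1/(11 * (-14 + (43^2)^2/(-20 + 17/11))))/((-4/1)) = 0.00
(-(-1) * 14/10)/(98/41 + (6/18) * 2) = 861/1880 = 0.46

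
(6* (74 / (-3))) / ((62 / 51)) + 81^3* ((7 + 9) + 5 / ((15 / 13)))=334981203 / 31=10805845.26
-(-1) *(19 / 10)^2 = 361 / 100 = 3.61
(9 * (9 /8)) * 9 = 729 /8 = 91.12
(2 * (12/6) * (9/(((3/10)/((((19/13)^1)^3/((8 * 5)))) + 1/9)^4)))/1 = 522776130623750963556/3552386272023258150625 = 0.15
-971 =-971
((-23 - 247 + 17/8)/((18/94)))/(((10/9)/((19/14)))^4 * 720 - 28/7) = -4.38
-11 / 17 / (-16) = 11 / 272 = 0.04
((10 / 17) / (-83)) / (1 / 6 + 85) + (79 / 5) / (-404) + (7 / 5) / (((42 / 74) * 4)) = 126160495 / 218469363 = 0.58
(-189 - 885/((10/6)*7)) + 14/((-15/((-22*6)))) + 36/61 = -141.07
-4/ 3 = -1.33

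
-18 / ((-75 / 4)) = 24 / 25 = 0.96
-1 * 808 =-808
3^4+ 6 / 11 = 897 / 11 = 81.55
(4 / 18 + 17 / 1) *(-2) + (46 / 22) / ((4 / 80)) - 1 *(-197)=204.37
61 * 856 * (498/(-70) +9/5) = -9712176/35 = -277490.74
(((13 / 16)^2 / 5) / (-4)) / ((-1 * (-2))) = -169 / 10240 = -0.02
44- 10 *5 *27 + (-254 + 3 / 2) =-3117 / 2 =-1558.50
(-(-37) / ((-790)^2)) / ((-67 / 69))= -0.00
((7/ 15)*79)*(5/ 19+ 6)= 65807/ 285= 230.90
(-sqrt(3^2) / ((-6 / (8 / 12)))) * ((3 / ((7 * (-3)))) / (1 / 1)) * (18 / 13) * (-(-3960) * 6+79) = -143034 / 91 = -1571.80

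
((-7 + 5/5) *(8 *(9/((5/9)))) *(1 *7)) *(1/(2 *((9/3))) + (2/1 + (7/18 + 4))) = -178416/5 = -35683.20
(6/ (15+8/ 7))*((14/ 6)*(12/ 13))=1176/ 1469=0.80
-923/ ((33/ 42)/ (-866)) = 11190452/ 11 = 1017313.82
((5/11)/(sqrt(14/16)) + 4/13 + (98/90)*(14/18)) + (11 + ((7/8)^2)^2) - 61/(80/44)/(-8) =10*sqrt(14)/77 + 365200753/21565440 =17.42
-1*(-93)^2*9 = -77841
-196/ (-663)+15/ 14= 12689/ 9282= 1.37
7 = 7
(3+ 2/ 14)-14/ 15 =232/ 105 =2.21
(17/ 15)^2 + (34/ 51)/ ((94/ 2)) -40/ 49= 249917/ 518175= 0.48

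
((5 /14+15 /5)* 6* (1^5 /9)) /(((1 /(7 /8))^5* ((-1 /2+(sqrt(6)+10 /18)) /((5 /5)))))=-338541 /31834112+3046869* sqrt(6) /15917056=0.46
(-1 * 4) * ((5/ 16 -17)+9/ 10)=1263/ 20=63.15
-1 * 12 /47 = -12 /47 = -0.26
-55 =-55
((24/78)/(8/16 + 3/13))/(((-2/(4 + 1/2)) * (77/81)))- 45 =-67293/1463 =-46.00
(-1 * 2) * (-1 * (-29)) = -58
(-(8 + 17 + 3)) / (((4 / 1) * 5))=-7 / 5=-1.40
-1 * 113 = -113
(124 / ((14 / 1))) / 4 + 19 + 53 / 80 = 12251 / 560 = 21.88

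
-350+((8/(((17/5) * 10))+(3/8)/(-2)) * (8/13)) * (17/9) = -349.94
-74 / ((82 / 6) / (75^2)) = -1248750 / 41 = -30457.32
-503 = -503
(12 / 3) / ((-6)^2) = 1 / 9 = 0.11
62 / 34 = 31 / 17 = 1.82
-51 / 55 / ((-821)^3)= 51 / 30436321355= 0.00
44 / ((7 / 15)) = 660 / 7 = 94.29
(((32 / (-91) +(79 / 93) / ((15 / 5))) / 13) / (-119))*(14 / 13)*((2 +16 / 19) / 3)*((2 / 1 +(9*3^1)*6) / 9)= 1140784 / 1385909343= 0.00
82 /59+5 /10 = 223 /118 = 1.89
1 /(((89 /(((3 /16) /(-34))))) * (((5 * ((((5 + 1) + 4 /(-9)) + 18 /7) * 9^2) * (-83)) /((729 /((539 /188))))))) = 11421 /198033059840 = 0.00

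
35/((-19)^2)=35/361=0.10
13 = 13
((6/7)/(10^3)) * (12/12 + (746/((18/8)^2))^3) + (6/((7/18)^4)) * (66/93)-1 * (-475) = 22440253423022501/6592614178500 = 3403.85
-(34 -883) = 849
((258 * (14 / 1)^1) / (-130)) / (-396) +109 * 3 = 1403131 / 4290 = 327.07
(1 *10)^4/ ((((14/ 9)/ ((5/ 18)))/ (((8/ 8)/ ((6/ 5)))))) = 31250/ 21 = 1488.10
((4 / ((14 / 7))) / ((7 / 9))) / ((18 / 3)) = 3 / 7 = 0.43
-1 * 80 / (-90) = 8 / 9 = 0.89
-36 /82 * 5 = -90 /41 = -2.20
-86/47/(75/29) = -0.71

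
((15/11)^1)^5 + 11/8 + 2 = 10423377/1288408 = 8.09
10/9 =1.11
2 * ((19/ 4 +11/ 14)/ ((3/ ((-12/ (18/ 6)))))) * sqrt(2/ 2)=-310/ 21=-14.76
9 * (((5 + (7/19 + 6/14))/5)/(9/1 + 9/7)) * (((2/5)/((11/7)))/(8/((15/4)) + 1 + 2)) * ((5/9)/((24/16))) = 257/13794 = 0.02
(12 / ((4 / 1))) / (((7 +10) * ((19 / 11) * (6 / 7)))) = 77 / 646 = 0.12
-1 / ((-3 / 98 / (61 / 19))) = 5978 / 57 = 104.88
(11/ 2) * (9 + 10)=209/ 2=104.50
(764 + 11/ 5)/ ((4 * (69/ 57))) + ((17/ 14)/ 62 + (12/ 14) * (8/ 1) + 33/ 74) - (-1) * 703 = 1603943013/ 1846670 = 868.56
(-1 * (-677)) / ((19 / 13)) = 8801 / 19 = 463.21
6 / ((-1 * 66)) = -1 / 11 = -0.09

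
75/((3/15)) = 375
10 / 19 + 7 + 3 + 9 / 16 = 3371 / 304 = 11.09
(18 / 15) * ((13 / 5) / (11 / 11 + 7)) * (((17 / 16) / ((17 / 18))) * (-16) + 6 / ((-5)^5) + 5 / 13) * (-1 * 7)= 15029763 / 312500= 48.10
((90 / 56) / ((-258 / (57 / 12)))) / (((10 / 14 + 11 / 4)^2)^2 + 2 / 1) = -260680 / 1286539833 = -0.00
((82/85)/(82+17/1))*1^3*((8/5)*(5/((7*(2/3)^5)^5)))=3859870331907/32955789475840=0.12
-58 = -58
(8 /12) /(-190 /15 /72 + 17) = 72 /1817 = 0.04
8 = 8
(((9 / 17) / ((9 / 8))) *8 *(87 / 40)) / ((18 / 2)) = 232 / 255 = 0.91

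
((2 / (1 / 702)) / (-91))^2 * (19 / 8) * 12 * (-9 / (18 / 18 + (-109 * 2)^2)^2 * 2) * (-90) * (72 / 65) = 7754787072 / 1438744523125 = 0.01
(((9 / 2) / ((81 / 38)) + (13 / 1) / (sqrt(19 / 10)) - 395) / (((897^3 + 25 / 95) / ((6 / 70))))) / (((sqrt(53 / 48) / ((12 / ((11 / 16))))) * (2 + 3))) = -2149888 * sqrt(159) / 174882980670475 + 3744 * sqrt(30210) / 174882980670475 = -0.00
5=5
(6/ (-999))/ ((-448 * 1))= 1/ 74592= 0.00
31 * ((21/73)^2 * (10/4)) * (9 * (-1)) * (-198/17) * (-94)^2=538150438980/90593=5940309.28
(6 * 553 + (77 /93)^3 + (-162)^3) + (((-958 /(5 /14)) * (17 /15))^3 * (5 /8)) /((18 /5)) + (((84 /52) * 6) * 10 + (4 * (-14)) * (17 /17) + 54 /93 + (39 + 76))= -287153366680394618632 /58818605625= -4882015879.65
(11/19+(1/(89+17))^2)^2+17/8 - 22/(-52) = 1708334416655/592480437328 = 2.88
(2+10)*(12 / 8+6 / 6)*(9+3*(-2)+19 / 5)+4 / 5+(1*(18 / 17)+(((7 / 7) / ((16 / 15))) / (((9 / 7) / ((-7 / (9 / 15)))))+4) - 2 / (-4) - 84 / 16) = 2406407 / 12240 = 196.60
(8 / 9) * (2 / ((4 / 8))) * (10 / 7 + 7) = 1888 / 63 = 29.97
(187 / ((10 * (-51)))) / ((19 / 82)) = -451 / 285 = -1.58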